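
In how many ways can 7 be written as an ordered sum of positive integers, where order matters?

64

There are 6 gaps and each independently is a cut or not, giving 2^6 = 64.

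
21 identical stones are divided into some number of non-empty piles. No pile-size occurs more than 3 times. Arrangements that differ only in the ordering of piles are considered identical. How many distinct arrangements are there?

395

There are 395 such partitions.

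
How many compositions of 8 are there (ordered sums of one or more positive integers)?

Each of the 7 gaps between 8 units is either a break or not: 2^7 = 128.

128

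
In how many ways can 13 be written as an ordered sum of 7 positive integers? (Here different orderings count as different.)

Place 6 bars in the 12 internal gaps of a row of 13 dots: C(12,6) = 924.

924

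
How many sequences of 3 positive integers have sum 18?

By stars and bars with positive parts, the count is C(17,2) = 136.

136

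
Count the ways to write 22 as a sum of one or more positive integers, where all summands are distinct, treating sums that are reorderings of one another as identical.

89

There are 89 such partitions.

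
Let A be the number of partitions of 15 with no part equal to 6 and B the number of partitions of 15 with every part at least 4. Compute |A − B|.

Partitions of 15 with no part equal to 6: 146.
Partitions of 15 with every part at least 4: 8.
|146 − 8| = 138.

138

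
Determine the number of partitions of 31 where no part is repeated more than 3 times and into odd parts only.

112

Counting exhaustively, 112 partitions satisfy the conditions.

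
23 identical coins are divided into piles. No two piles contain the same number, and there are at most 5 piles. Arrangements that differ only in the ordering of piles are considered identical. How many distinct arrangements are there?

Counting exhaustively, 102 partitions satisfy the conditions.

102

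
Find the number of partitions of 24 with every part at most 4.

Counting exhaustively, 169 partitions satisfy the conditions.

169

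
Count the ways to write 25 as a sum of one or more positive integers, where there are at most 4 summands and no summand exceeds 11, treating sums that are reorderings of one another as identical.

63

There are too many to list fully; the first 12 (by largest part) are:
3,11,11
1,2,11,11
4,10,11
1,3,10,11
2,2,10,11
5,9,11
1,4,9,11
2,3,9,11
6,8,11
1,5,8,11
2,4,8,11
3,3,8,11
…and 51 more, for 63 total.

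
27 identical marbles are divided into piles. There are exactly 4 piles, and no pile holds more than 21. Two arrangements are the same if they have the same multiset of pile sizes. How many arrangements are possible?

146

Systematic enumeration (by largest part, then next-largest, …) yields 146.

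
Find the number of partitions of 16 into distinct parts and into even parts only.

They are:
16
14, 2
12, 4
10, 6
10, 4, 2
8, 6, 2

6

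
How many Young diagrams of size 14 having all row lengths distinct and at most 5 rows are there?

They are:
14
13 + 1
12 + 2
11 + 3
11 + 2 + 1
10 + 4
10 + 3 + 1
9 + 5
9 + 4 + 1
9 + 3 + 2
8 + 6
8 + 5 + 1
8 + 4 + 2
8 + 3 + 2 + 1
7 + 6 + 1
7 + 5 + 2
7 + 4 + 3
7 + 4 + 2 + 1
6 + 5 + 3
6 + 5 + 2 + 1
6 + 4 + 3 + 1
5 + 4 + 3 + 2

22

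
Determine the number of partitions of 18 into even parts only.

A partial list (first 12 by largest part):
18
16+2
14+4
14+2+2
12+6
12+4+2
12+2+2+2
10+8
10+6+2
10+4+4
10+4+2+2
10+2+2+2+2
…and 18 more, for 30 total.

30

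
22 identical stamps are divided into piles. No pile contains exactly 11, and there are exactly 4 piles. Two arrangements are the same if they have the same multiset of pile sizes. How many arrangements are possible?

74

A full systematic count gives 74.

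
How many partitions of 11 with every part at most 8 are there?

There are too many to list fully; the first 12 (by largest part) are:
8 + 3
8 + 2 + 1
8 + 1 + 1 + 1
7 + 4
7 + 3 + 1
7 + 2 + 2
7 + 2 + 1 + 1
7 + 1 + 1 + 1 + 1
6 + 5
6 + 4 + 1
6 + 3 + 2
6 + 3 + 1 + 1
…and 40 more, for 52 total.

52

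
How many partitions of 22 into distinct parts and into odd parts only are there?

8

The partitions of 22 that satisfy the conditions:
21, 1
19, 3
17, 5
15, 7
13, 9
13, 5, 3, 1
11, 7, 3, 1
9, 7, 5, 1
Counting gives 8.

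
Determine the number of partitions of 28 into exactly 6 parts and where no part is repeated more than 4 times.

Systematic enumeration (by largest part, then next-largest, …) yields 386.

386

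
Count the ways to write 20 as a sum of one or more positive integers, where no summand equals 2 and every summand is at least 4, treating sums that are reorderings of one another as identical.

Enumerating:
20
4 + 16
5 + 15
6 + 14
7 + 13
8 + 12
4 + 4 + 12
9 + 11
4 + 5 + 11
10 + 10
4 + 6 + 10
5 + 5 + 10
4 + 7 + 9
5 + 6 + 9
4 + 8 + 8
5 + 7 + 8
6 + 6 + 8
4 + 4 + 4 + 8
6 + 7 + 7
4 + 4 + 5 + 7
4 + 4 + 6 + 6
4 + 5 + 5 + 6
5 + 5 + 5 + 5
4 + 4 + 4 + 4 + 4
That's 24 in total.

24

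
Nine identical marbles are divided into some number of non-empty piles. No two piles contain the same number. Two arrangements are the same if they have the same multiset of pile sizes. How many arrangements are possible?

They are:
9
8 + 1
7 + 2
6 + 3
6 + 2 + 1
5 + 4
5 + 3 + 1
4 + 3 + 2

8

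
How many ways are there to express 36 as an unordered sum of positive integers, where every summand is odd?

668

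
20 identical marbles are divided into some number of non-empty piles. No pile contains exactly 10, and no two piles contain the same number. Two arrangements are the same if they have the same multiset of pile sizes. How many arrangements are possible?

55

A partial list (first 12 by largest part):
20
19+1
18+2
17+3
17+2+1
16+4
16+3+1
15+5
15+4+1
15+3+2
14+6
14+5+1
…and 43 more, for 55 total.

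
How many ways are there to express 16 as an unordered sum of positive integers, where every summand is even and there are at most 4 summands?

Listing the qualifying partitions of 16:
16
14 + 2
12 + 4
12 + 2 + 2
10 + 6
10 + 4 + 2
10 + 2 + 2 + 2
8 + 8
8 + 6 + 2
8 + 4 + 4
8 + 4 + 2 + 2
6 + 6 + 4
6 + 6 + 2 + 2
6 + 4 + 4 + 2
4 + 4 + 4 + 4

15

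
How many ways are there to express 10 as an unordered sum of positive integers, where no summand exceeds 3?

14

They are:
1, 3, 3, 3
2, 2, 3, 3
1, 1, 2, 3, 3
1, 1, 1, 1, 3, 3
1, 2, 2, 2, 3
1, 1, 1, 2, 2, 3
1, 1, 1, 1, 1, 2, 3
1, 1, 1, 1, 1, 1, 1, 3
2, 2, 2, 2, 2
1, 1, 2, 2, 2, 2
1, 1, 1, 1, 2, 2, 2
1, 1, 1, 1, 1, 1, 2, 2
1, 1, 1, 1, 1, 1, 1, 1, 2
1, 1, 1, 1, 1, 1, 1, 1, 1, 1
Counting gives 14.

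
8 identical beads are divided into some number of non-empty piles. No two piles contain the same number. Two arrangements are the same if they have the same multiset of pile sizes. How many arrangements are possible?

6

Listing the qualifying partitions of 8:
8
7 + 1
6 + 2
5 + 3
5 + 2 + 1
4 + 3 + 1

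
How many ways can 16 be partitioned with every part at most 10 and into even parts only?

18

Enumerating:
10,6
10,4,2
10,2,2,2
8,8
8,6,2
8,4,4
8,4,2,2
8,2,2,2,2
6,6,4
6,6,2,2
6,4,4,2
6,4,2,2,2
6,2,2,2,2,2
4,4,4,4
4,4,4,2,2
4,4,2,2,2,2
4,2,2,2,2,2,2
2,2,2,2,2,2,2,2
Counting gives 18.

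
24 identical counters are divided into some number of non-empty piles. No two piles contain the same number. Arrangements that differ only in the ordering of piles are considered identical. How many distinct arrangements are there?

Counting exhaustively, 122 partitions satisfy the conditions.

122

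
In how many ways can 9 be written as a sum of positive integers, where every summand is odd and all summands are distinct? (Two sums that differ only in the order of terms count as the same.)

2

Listing the qualifying partitions of 9:
9
5 + 3 + 1
That's 2 in total.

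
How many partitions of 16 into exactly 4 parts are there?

There are too many to list fully; the first 12 (by largest part) are:
13, 1, 1, 1
12, 2, 1, 1
11, 3, 1, 1
11, 2, 2, 1
10, 4, 1, 1
10, 3, 2, 1
10, 2, 2, 2
9, 5, 1, 1
9, 4, 2, 1
9, 3, 3, 1
9, 3, 2, 2
8, 6, 1, 1
…and 22 more, for 34 total.

34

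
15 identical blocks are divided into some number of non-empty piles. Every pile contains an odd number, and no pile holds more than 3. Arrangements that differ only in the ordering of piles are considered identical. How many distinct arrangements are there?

Enumerating:
3 + 3 + 3 + 3 + 3
3 + 3 + 3 + 3 + 1 + 1 + 1
3 + 3 + 3 + 1 + 1 + 1 + 1 + 1 + 1
3 + 3 + 1 + 1 + 1 + 1 + 1 + 1 + 1 + 1 + 1
3 + 1 + 1 + 1 + 1 + 1 + 1 + 1 + 1 + 1 + 1 + 1 + 1
1 + 1 + 1 + 1 + 1 + 1 + 1 + 1 + 1 + 1 + 1 + 1 + 1 + 1 + 1
Counting gives 6.

6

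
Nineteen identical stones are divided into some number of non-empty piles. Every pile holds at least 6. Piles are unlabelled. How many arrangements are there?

The partitions of 19 that satisfy the conditions:
19
6+13
7+12
8+11
9+10
6+6+7

6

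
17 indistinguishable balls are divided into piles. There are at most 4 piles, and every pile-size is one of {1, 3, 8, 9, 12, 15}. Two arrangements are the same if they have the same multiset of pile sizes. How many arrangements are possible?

Listing the qualifying partitions of 17:
15, 1, 1
12, 3, 1, 1
9, 8
8, 8, 1
8, 3, 3, 3
That's 5 in total.

5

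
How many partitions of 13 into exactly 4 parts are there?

18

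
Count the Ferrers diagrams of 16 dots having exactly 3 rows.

They are:
14,1,1
13,2,1
12,3,1
12,2,2
11,4,1
11,3,2
10,5,1
10,4,2
10,3,3
9,6,1
9,5,2
9,4,3
8,7,1
8,6,2
8,5,3
8,4,4
7,7,2
7,6,3
7,5,4
6,6,4
6,5,5
That's 21 in total.

21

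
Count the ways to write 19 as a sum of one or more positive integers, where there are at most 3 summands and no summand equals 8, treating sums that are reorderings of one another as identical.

34

There are too many to list fully; the first 12 (by largest part) are:
19
18, 1
17, 2
17, 1, 1
16, 3
16, 2, 1
15, 4
15, 3, 1
15, 2, 2
14, 5
14, 4, 1
14, 3, 2
…and 22 more, for 34 total.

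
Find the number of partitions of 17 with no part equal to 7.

Direct enumeration gives 255 partitions.

255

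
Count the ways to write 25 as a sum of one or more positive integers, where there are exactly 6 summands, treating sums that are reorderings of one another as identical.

A full systematic count gives 235.

235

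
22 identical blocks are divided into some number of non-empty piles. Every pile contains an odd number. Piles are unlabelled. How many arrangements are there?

There are 89 such partitions.

89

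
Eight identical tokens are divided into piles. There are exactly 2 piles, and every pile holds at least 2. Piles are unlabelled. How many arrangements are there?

Enumerating:
6+2
5+3
4+4

3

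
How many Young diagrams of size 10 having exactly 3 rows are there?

8

They are:
8, 1, 1
7, 2, 1
6, 3, 1
6, 2, 2
5, 4, 1
5, 3, 2
4, 4, 2
4, 3, 3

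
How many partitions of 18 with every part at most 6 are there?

199

Enumerating by decreasing first part gives 199 partitions in all.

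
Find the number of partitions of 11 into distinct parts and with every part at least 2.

7

Enumerating:
11
9+2
8+3
7+4
6+5
6+3+2
5+4+2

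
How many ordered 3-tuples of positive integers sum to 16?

By stars and bars with positive parts, the count is C(15,2) = 105.

105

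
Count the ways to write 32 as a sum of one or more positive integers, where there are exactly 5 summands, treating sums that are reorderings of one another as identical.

Direct enumeration gives 480 partitions.

480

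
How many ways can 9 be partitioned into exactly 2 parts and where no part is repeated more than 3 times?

Listing the qualifying partitions of 9:
8, 1
7, 2
6, 3
5, 4

4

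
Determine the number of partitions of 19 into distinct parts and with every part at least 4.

The partitions of 19 that satisfy the conditions:
19
4,15
5,14
6,13
7,12
8,11
9,10
4,5,10
4,6,9
4,7,8
5,6,8

11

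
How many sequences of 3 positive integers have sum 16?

105

By stars and bars with positive parts, the count is C(15,2) = 105.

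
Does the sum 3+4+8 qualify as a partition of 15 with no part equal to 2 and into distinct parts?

Yes

The parts sum to 15, and the condition 'no summand equals 2' holds; the condition 'all summands are distinct' holds.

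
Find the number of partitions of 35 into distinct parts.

Enumerating by decreasing first part gives 585 partitions in all.

585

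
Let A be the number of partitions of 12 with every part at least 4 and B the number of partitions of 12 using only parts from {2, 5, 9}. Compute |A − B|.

3

Partitions of 12 with every part at least 4: 5.
Partitions of 12 using only parts from {2, 5, 9}: 2.
|5 − 2| = 3.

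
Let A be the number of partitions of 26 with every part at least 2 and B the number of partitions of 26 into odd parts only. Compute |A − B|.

Partitions of 26 with every part at least 2: 478.
Partitions of 26 into odd parts only: 165.
|478 − 165| = 313.

313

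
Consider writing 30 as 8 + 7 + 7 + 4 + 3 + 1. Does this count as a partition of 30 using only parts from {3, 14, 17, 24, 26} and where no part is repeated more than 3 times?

No

The parts sum to 30, and the condition 'each summand belongs to {3, 14, 17, 24, 26}' is violated.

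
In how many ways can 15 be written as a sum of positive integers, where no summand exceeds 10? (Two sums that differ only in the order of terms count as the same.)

164

Direct enumeration gives 164 partitions.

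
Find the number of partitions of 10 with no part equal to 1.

Enumerating:
10
2,8
3,7
4,6
2,2,6
5,5
2,3,5
2,4,4
3,3,4
2,2,2,4
2,2,3,3
2,2,2,2,2

12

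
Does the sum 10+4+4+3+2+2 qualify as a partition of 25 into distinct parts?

No

The parts sum to 25, and the condition 'all summands are distinct' is violated.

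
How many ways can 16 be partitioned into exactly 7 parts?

There are too many to list fully; the first 12 (by largest part) are:
1,1,1,1,1,1,10
1,1,1,1,1,2,9
1,1,1,1,1,3,8
1,1,1,1,2,2,8
1,1,1,1,1,4,7
1,1,1,1,2,3,7
1,1,1,2,2,2,7
1,1,1,1,1,5,6
1,1,1,1,2,4,6
1,1,1,1,3,3,6
1,1,1,2,2,3,6
1,1,2,2,2,2,6
…and 16 more, for 28 total.

28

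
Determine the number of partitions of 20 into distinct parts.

64

There are too many to list fully; the first 12 (by largest part) are:
20
19+1
18+2
17+3
17+2+1
16+4
16+3+1
15+5
15+4+1
15+3+2
14+6
14+5+1
…and 52 more, for 64 total.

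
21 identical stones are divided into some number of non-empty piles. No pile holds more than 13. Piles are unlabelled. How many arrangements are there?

Enumerating by decreasing first part gives 747 partitions in all.

747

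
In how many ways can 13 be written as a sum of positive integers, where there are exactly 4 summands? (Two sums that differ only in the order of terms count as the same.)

Enumerating:
10, 1, 1, 1
9, 2, 1, 1
8, 3, 1, 1
8, 2, 2, 1
7, 4, 1, 1
7, 3, 2, 1
7, 2, 2, 2
6, 5, 1, 1
6, 4, 2, 1
6, 3, 3, 1
6, 3, 2, 2
5, 5, 2, 1
5, 4, 3, 1
5, 4, 2, 2
5, 3, 3, 2
4, 4, 4, 1
4, 4, 3, 2
4, 3, 3, 3
Counting gives 18.

18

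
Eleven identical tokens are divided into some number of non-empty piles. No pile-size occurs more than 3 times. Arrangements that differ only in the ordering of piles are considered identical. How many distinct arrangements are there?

38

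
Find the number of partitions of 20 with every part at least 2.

Systematic enumeration (by largest part, then next-largest, …) yields 137.

137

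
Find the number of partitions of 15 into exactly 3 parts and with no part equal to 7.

The partitions of 15 that satisfy the conditions:
13+1+1
12+2+1
11+3+1
11+2+2
10+4+1
10+3+2
9+5+1
9+4+2
9+3+3
8+6+1
8+5+2
8+4+3
6+6+3
6+5+4
5+5+5

15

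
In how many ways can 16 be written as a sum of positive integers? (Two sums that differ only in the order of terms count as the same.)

231

Enumerating by decreasing first part gives 231 partitions in all.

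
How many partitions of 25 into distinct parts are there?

142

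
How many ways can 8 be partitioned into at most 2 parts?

Enumerating:
8
1 + 7
2 + 6
3 + 5
4 + 4
Counting gives 5.

5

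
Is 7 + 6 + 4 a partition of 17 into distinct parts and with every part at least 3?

The parts sum to 17, and the condition 'all summands are distinct' holds; the condition 'every summand is at least 3' holds.

Yes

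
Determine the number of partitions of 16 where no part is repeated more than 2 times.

89

A full systematic count gives 89.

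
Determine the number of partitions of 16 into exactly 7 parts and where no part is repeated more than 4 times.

20

Listing the qualifying partitions of 16:
8,2,2,1,1,1,1
7,3,2,1,1,1,1
7,2,2,2,1,1,1
6,4,2,1,1,1,1
6,3,3,1,1,1,1
6,3,2,2,1,1,1
6,2,2,2,2,1,1
5,5,2,1,1,1,1
5,4,3,1,1,1,1
5,4,2,2,1,1,1
5,3,3,2,1,1,1
5,3,2,2,2,1,1
4,4,4,1,1,1,1
4,4,3,2,1,1,1
4,4,2,2,2,1,1
4,3,3,3,1,1,1
4,3,3,2,2,1,1
4,3,2,2,2,2,1
3,3,3,3,2,1,1
3,3,3,2,2,2,1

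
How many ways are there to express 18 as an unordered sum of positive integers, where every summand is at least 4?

Enumerating:
18
14 + 4
13 + 5
12 + 6
11 + 7
10 + 8
10 + 4 + 4
9 + 9
9 + 5 + 4
8 + 6 + 4
8 + 5 + 5
7 + 7 + 4
7 + 6 + 5
6 + 6 + 6
6 + 4 + 4 + 4
5 + 5 + 4 + 4

16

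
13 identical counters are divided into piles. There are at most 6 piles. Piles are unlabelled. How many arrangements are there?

Enumerating by decreasing first part gives 71 partitions in all.

71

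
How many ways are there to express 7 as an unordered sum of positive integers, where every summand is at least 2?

4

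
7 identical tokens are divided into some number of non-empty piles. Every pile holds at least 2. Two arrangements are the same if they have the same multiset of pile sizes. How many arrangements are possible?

The partitions of 7 that satisfy the conditions:
7
5+2
4+3
3+2+2
That's 4 in total.

4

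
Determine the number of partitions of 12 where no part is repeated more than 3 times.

There are too many to list fully; the first 12 (by largest part) are:
12
1 + 11
2 + 10
1 + 1 + 10
3 + 9
1 + 2 + 9
1 + 1 + 1 + 9
4 + 8
1 + 3 + 8
2 + 2 + 8
1 + 1 + 2 + 8
5 + 7
…and 38 more, for 50 total.

50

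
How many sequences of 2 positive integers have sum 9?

8

Place 1 bars in the 8 internal gaps of a row of 9 dots: C(8,1) = 8.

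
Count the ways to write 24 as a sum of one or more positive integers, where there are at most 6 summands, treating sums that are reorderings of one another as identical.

Direct enumeration gives 532 partitions.

532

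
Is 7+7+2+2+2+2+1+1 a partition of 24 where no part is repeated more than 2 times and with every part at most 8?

The parts sum to 24, and the condition 'no summand is used more than 2 times' is violated.

No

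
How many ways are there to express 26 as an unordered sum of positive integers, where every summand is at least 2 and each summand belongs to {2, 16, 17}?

The partitions of 26 that satisfy the conditions:
2+2+2+2+2+16
2+2+2+2+2+2+2+2+2+2+2+2+2
Counting gives 2.

2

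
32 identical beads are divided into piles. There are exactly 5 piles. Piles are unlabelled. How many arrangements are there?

Enumerating by decreasing first part gives 480 partitions in all.

480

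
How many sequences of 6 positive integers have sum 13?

792

A composition of 13 into 6 positive parts is chosen by placing 5 dividers among the 12 gaps between 13 units: C(12,5) = 792.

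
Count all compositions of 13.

4096

Each of the 12 gaps between 13 units is either a break or not: 2^12 = 4096.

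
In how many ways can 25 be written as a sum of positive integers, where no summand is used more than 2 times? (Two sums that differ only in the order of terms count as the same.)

Direct enumeration gives 513 partitions.

513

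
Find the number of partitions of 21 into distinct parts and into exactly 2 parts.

10

The partitions of 21 that satisfy the conditions:
1+20
2+19
3+18
4+17
5+16
6+15
7+14
8+13
9+12
10+11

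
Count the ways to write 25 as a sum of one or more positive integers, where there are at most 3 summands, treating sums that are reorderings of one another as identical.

A partial list (first 12 by largest part):
25
24+1
23+2
23+1+1
22+3
22+2+1
21+4
21+3+1
21+2+2
20+5
20+4+1
20+3+2
…and 53 more, for 65 total.

65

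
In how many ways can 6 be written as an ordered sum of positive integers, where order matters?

32

There are 5 gaps and each independently is a cut or not, giving 2^5 = 32.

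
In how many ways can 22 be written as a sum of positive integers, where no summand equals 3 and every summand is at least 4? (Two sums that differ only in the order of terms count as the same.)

A partial list (first 12 by largest part):
22
18,4
17,5
16,6
15,7
14,8
14,4,4
13,9
13,5,4
12,10
12,6,4
12,5,5
…and 22 more, for 34 total.

34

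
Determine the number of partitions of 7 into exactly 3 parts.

Enumerating:
5,1,1
4,2,1
3,3,1
3,2,2

4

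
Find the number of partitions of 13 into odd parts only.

18

Enumerating:
13
1,1,11
1,3,9
1,1,1,1,9
1,5,7
3,3,7
1,1,1,3,7
1,1,1,1,1,1,7
3,5,5
1,1,1,5,5
1,1,3,3,5
1,1,1,1,1,3,5
1,1,1,1,1,1,1,1,5
1,3,3,3,3
1,1,1,1,3,3,3
1,1,1,1,1,1,1,3,3
1,1,1,1,1,1,1,1,1,1,3
1,1,1,1,1,1,1,1,1,1,1,1,1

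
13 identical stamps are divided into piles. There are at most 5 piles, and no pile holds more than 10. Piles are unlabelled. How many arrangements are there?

There are too many to list fully; the first 12 (by largest part) are:
3, 10
1, 2, 10
1, 1, 1, 10
4, 9
1, 3, 9
2, 2, 9
1, 1, 2, 9
1, 1, 1, 1, 9
5, 8
1, 4, 8
2, 3, 8
1, 1, 3, 8
…and 41 more, for 53 total.

53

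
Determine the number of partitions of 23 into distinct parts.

104

There are 104 such partitions.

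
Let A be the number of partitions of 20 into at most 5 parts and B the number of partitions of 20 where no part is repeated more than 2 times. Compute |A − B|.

10

Partitions of 20 into at most 5 parts: 192.
Partitions of 20 where no part is repeated more than 2 times: 202.
|192 − 202| = 10.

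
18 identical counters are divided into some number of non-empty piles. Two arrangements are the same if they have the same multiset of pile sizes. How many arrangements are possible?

Systematic enumeration (by largest part, then next-largest, …) yields 385.

385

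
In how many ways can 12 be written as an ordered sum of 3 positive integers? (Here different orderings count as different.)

Place 2 bars in the 11 internal gaps of a row of 12 dots: C(11,2) = 55.

55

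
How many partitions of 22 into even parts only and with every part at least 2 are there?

56

There are too many to list fully; the first 12 (by largest part) are:
22
20 + 2
18 + 4
18 + 2 + 2
16 + 6
16 + 4 + 2
16 + 2 + 2 + 2
14 + 8
14 + 6 + 2
14 + 4 + 4
14 + 4 + 2 + 2
14 + 2 + 2 + 2 + 2
…and 44 more, for 56 total.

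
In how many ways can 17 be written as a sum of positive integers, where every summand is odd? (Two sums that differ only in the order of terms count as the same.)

38

There are too many to list fully; the first 12 (by largest part) are:
17
15 + 1 + 1
13 + 3 + 1
13 + 1 + 1 + 1 + 1
11 + 5 + 1
11 + 3 + 3
11 + 3 + 1 + 1 + 1
11 + 1 + 1 + 1 + 1 + 1 + 1
9 + 7 + 1
9 + 5 + 3
9 + 5 + 1 + 1 + 1
9 + 3 + 3 + 1 + 1
…and 26 more, for 38 total.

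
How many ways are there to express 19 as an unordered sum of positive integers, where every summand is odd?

54

There are too many to list fully; the first 12 (by largest part) are:
19
17 + 1 + 1
15 + 3 + 1
15 + 1 + 1 + 1 + 1
13 + 5 + 1
13 + 3 + 3
13 + 3 + 1 + 1 + 1
13 + 1 + 1 + 1 + 1 + 1 + 1
11 + 7 + 1
11 + 5 + 3
11 + 5 + 1 + 1 + 1
11 + 3 + 3 + 1 + 1
…and 42 more, for 54 total.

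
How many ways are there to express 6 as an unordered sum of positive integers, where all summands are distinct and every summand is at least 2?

2

Enumerating:
6
4 + 2
Counting gives 2.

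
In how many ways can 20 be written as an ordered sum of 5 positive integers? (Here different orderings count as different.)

3876

Place 4 bars in the 19 internal gaps of a row of 20 dots: C(19,4) = 3876.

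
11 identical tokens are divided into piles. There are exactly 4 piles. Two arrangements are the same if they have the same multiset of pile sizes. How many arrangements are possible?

They are:
8 + 1 + 1 + 1
7 + 2 + 1 + 1
6 + 3 + 1 + 1
6 + 2 + 2 + 1
5 + 4 + 1 + 1
5 + 3 + 2 + 1
5 + 2 + 2 + 2
4 + 4 + 2 + 1
4 + 3 + 3 + 1
4 + 3 + 2 + 2
3 + 3 + 3 + 2

11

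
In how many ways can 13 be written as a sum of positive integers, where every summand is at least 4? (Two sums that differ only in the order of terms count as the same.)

Enumerating:
13
9+4
8+5
7+6
5+4+4

5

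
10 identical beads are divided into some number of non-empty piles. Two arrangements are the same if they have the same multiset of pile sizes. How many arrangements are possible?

A partial list (first 12 by largest part):
10
1, 9
2, 8
1, 1, 8
3, 7
1, 2, 7
1, 1, 1, 7
4, 6
1, 3, 6
2, 2, 6
1, 1, 2, 6
1, 1, 1, 1, 6
…and 30 more, for 42 total.

42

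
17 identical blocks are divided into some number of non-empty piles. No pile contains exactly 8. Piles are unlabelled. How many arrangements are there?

Counting exhaustively, 267 partitions satisfy the conditions.

267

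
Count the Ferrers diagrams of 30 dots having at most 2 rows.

16

Listing the qualifying partitions of 30:
30
29,1
28,2
27,3
26,4
25,5
24,6
23,7
22,8
21,9
20,10
19,11
18,12
17,13
16,14
15,15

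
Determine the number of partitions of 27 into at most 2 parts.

14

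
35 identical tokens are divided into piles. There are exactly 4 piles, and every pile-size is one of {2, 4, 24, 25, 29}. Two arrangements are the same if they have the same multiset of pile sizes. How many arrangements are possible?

The partitions of 35 that satisfy the conditions:
29, 2, 2, 2
25, 4, 4, 2
That's 2 in total.

2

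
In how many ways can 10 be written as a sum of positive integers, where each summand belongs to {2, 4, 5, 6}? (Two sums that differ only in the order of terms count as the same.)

6

Listing the qualifying partitions of 10:
6, 4
6, 2, 2
5, 5
4, 4, 2
4, 2, 2, 2
2, 2, 2, 2, 2
Counting gives 6.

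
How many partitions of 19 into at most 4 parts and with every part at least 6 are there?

6

The partitions of 19 that satisfy the conditions:
19
13, 6
12, 7
11, 8
10, 9
7, 6, 6
Counting gives 6.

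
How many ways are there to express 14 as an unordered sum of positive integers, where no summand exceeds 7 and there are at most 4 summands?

24

Enumerating:
7+7
7+6+1
7+5+2
7+5+1+1
7+4+3
7+4+2+1
7+3+3+1
7+3+2+2
6+6+2
6+6+1+1
6+5+3
6+5+2+1
6+4+4
6+4+3+1
6+4+2+2
6+3+3+2
5+5+4
5+5+3+1
5+5+2+2
5+4+4+1
5+4+3+2
5+3+3+3
4+4+4+2
4+4+3+3
That's 24 in total.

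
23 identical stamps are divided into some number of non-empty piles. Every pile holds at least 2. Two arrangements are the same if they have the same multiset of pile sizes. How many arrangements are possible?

Systematic enumeration (by largest part, then next-largest, …) yields 253.

253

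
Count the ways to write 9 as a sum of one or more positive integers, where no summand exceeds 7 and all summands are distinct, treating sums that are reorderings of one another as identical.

6

Listing the qualifying partitions of 9:
7 + 2
6 + 3
6 + 2 + 1
5 + 4
5 + 3 + 1
4 + 3 + 2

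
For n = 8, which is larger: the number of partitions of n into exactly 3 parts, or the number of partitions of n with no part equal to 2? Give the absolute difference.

Partitions of 8 into exactly 3 parts: 5.
Partitions of 8 with no part equal to 2: 11.
|5 − 11| = 6.

6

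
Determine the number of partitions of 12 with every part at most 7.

A partial list (first 12 by largest part):
5,7
1,4,7
2,3,7
1,1,3,7
1,2,2,7
1,1,1,2,7
1,1,1,1,1,7
6,6
1,5,6
2,4,6
1,1,4,6
3,3,6
…and 53 more, for 65 total.

65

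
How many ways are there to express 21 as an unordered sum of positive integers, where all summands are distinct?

76

Enumerating by decreasing first part gives 76 partitions in all.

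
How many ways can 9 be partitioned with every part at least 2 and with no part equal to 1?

8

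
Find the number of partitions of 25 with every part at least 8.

The partitions of 25 that satisfy the conditions:
25
17+8
16+9
15+10
14+11
13+12
9+8+8

7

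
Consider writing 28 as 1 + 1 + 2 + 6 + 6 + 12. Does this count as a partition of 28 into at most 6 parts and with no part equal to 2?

The parts sum to 28, and the condition 'no summand equals 2' is violated.

No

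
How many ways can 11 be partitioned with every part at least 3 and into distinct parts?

Enumerating:
11
3,8
4,7
5,6
That's 4 in total.

4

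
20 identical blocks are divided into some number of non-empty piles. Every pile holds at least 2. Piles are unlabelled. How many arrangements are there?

There are 137 such partitions.

137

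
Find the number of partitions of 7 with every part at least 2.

4

Listing the qualifying partitions of 7:
7
5 + 2
4 + 3
3 + 2 + 2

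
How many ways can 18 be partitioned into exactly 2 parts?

Listing the qualifying partitions of 18:
17,1
16,2
15,3
14,4
13,5
12,6
11,7
10,8
9,9

9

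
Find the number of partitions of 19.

490

Direct enumeration gives 490 partitions.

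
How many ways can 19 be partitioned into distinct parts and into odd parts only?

Listing the qualifying partitions of 19:
19
15 + 3 + 1
13 + 5 + 1
11 + 7 + 1
11 + 5 + 3
9 + 7 + 3
Counting gives 6.

6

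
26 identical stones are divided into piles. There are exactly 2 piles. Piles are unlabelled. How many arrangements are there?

Listing the qualifying partitions of 26:
1,25
2,24
3,23
4,22
5,21
6,20
7,19
8,18
9,17
10,16
11,15
12,14
13,13
Counting gives 13.

13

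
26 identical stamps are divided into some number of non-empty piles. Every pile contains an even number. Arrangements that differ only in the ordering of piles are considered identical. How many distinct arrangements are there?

101

A full systematic count gives 101.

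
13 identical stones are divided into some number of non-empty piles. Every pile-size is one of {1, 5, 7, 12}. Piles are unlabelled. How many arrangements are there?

Listing the qualifying partitions of 13:
1 + 12
1 + 5 + 7
1 + 1 + 1 + 1 + 1 + 1 + 7
1 + 1 + 1 + 5 + 5
1 + 1 + 1 + 1 + 1 + 1 + 1 + 1 + 5
1 + 1 + 1 + 1 + 1 + 1 + 1 + 1 + 1 + 1 + 1 + 1 + 1

6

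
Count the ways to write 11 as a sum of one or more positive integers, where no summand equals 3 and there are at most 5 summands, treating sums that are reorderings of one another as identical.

22

They are:
11
10 + 1
9 + 2
9 + 1 + 1
8 + 2 + 1
8 + 1 + 1 + 1
7 + 4
7 + 2 + 2
7 + 2 + 1 + 1
7 + 1 + 1 + 1 + 1
6 + 5
6 + 4 + 1
6 + 2 + 2 + 1
6 + 2 + 1 + 1 + 1
5 + 5 + 1
5 + 4 + 2
5 + 4 + 1 + 1
5 + 2 + 2 + 2
5 + 2 + 2 + 1 + 1
4 + 4 + 2 + 1
4 + 4 + 1 + 1 + 1
4 + 2 + 2 + 2 + 1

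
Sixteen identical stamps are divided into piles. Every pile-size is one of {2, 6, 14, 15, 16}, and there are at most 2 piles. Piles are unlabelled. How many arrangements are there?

Listing the qualifying partitions of 16:
16
14 + 2
Counting gives 2.

2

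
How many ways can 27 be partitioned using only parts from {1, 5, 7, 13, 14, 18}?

A partial list (first 12 by largest part):
18 + 7 + 1 + 1
18 + 5 + 1 + 1 + 1 + 1
18 + 1 + 1 + 1 + 1 + 1 + 1 + 1 + 1 + 1
14 + 13
14 + 7 + 5 + 1
14 + 7 + 1 + 1 + 1 + 1 + 1 + 1
14 + 5 + 5 + 1 + 1 + 1
14 + 5 + 1 + 1 + 1 + 1 + 1 + 1 + 1 + 1
14 + 1 + 1 + 1 + 1 + 1 + 1 + 1 + 1 + 1 + 1 + 1 + 1 + 1
13 + 13 + 1
13 + 7 + 7
13 + 7 + 5 + 1 + 1
…and 20 more, for 32 total.

32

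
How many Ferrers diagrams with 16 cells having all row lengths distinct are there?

There are too many to list fully; the first 12 (by largest part) are:
16
1 + 15
2 + 14
3 + 13
1 + 2 + 13
4 + 12
1 + 3 + 12
5 + 11
1 + 4 + 11
2 + 3 + 11
6 + 10
1 + 5 + 10
…and 20 more, for 32 total.

32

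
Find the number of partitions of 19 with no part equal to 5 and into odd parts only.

32

There are too many to list fully; the first 12 (by largest part) are:
19
17, 1, 1
15, 3, 1
15, 1, 1, 1, 1
13, 3, 3
13, 3, 1, 1, 1
13, 1, 1, 1, 1, 1, 1
11, 7, 1
11, 3, 3, 1, 1
11, 3, 1, 1, 1, 1, 1
11, 1, 1, 1, 1, 1, 1, 1, 1
9, 9, 1
…and 20 more, for 32 total.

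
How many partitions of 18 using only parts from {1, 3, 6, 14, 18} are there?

19

They are:
18
14,3,1
14,1,1,1,1
6,6,6
6,6,3,3
6,6,3,1,1,1
6,6,1,1,1,1,1,1
6,3,3,3,3
6,3,3,3,1,1,1
6,3,3,1,1,1,1,1,1
6,3,1,1,1,1,1,1,1,1,1
6,1,1,1,1,1,1,1,1,1,1,1,1
3,3,3,3,3,3
3,3,3,3,3,1,1,1
3,3,3,3,1,1,1,1,1,1
3,3,3,1,1,1,1,1,1,1,1,1
3,3,1,1,1,1,1,1,1,1,1,1,1,1
3,1,1,1,1,1,1,1,1,1,1,1,1,1,1,1
1,1,1,1,1,1,1,1,1,1,1,1,1,1,1,1,1,1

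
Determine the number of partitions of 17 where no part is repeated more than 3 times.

166

Counting exhaustively, 166 partitions satisfy the conditions.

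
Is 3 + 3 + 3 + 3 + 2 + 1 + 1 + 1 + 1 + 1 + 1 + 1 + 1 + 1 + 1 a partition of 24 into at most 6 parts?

The parts sum to 24, and the condition 'there are at most 6 summands' is violated.

No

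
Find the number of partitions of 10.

There are too many to list fully; the first 12 (by largest part) are:
10
9+1
8+2
8+1+1
7+3
7+2+1
7+1+1+1
6+4
6+3+1
6+2+2
6+2+1+1
6+1+1+1+1
…and 30 more, for 42 total.

42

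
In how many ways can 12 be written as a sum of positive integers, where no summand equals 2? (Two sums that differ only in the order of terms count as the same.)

35

There are too many to list fully; the first 12 (by largest part) are:
12
11+1
10+1+1
9+3
9+1+1+1
8+4
8+3+1
8+1+1+1+1
7+5
7+4+1
7+3+1+1
7+1+1+1+1+1
…and 23 more, for 35 total.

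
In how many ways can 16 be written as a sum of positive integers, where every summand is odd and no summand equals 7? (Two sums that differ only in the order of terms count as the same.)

24

The partitions of 16 that satisfy the conditions:
15+1
13+3
13+1+1+1
11+5
11+3+1+1
11+1+1+1+1+1
9+5+1+1
9+3+3+1
9+3+1+1+1+1
9+1+1+1+1+1+1+1
5+5+5+1
5+5+3+3
5+5+3+1+1+1
5+5+1+1+1+1+1+1
5+3+3+3+1+1
5+3+3+1+1+1+1+1
5+3+1+1+1+1+1+1+1+1
5+1+1+1+1+1+1+1+1+1+1+1
3+3+3+3+3+1
3+3+3+3+1+1+1+1
3+3+3+1+1+1+1+1+1+1
3+3+1+1+1+1+1+1+1+1+1+1
3+1+1+1+1+1+1+1+1+1+1+1+1+1
1+1+1+1+1+1+1+1+1+1+1+1+1+1+1+1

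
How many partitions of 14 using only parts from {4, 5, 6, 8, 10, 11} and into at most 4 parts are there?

4

They are:
4,10
6,8
4,4,6
4,5,5
Counting gives 4.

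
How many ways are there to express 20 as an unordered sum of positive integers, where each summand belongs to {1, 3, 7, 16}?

17

They are:
16,3,1
16,1,1,1,1
7,7,3,3
7,7,3,1,1,1
7,7,1,1,1,1,1,1
7,3,3,3,3,1
7,3,3,3,1,1,1,1
7,3,3,1,1,1,1,1,1,1
7,3,1,1,1,1,1,1,1,1,1,1
7,1,1,1,1,1,1,1,1,1,1,1,1,1
3,3,3,3,3,3,1,1
3,3,3,3,3,1,1,1,1,1
3,3,3,3,1,1,1,1,1,1,1,1
3,3,3,1,1,1,1,1,1,1,1,1,1,1
3,3,1,1,1,1,1,1,1,1,1,1,1,1,1,1
3,1,1,1,1,1,1,1,1,1,1,1,1,1,1,1,1,1
1,1,1,1,1,1,1,1,1,1,1,1,1,1,1,1,1,1,1,1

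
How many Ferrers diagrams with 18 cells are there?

A full systematic count gives 385.

385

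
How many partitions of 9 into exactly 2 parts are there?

The partitions of 9 that satisfy the conditions:
8, 1
7, 2
6, 3
5, 4

4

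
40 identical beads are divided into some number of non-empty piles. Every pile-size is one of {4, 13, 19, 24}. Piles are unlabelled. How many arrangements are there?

Listing the qualifying partitions of 40:
4, 4, 4, 4, 24
4, 4, 13, 19
4, 4, 4, 4, 4, 4, 4, 4, 4, 4

3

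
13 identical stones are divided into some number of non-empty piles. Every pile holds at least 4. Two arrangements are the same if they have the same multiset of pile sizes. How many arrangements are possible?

5

Listing the qualifying partitions of 13:
13
4, 9
5, 8
6, 7
4, 4, 5
Counting gives 5.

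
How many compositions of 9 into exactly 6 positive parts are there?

56

A composition of 9 into 6 positive parts is chosen by placing 5 dividers among the 8 gaps between 9 units: C(8,5) = 56.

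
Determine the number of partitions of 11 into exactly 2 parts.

5

Listing the qualifying partitions of 11:
1,10
2,9
3,8
4,7
5,6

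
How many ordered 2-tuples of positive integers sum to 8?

7

Place 1 bars in the 7 internal gaps of a row of 8 dots: C(7,1) = 7.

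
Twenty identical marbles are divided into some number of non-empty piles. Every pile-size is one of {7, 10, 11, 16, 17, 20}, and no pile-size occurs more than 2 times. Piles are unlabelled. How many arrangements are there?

2

Enumerating:
20
10,10
Counting gives 2.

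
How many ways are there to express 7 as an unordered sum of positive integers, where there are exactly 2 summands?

3

The partitions of 7 that satisfy the conditions:
6 + 1
5 + 2
4 + 3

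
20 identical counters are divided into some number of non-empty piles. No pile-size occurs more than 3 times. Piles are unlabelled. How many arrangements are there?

320

Counting exhaustively, 320 partitions satisfy the conditions.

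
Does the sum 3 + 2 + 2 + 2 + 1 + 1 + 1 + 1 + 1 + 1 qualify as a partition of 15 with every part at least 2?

No

The parts sum to 15, and the condition 'every summand is at least 2' is violated.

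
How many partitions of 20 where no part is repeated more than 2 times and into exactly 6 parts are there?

33

A partial list (first 12 by largest part):
11 + 3 + 2 + 2 + 1 + 1
10 + 4 + 2 + 2 + 1 + 1
10 + 3 + 3 + 2 + 1 + 1
9 + 5 + 2 + 2 + 1 + 1
9 + 4 + 3 + 2 + 1 + 1
9 + 3 + 3 + 2 + 2 + 1
8 + 6 + 2 + 2 + 1 + 1
8 + 5 + 3 + 2 + 1 + 1
8 + 4 + 4 + 2 + 1 + 1
8 + 4 + 3 + 3 + 1 + 1
8 + 4 + 3 + 2 + 2 + 1
7 + 7 + 2 + 2 + 1 + 1
…and 21 more, for 33 total.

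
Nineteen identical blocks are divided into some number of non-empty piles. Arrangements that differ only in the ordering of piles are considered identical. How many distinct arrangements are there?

Direct enumeration gives 490 partitions.

490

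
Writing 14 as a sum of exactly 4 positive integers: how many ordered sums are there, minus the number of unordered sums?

Ordered (compositions into 4 parts): C(13,3) = 286.
Partitions of 14 into exactly 4 parts: 23.
Difference: 286 − 23 = 263.

263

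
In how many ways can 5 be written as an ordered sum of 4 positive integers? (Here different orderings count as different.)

4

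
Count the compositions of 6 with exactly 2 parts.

5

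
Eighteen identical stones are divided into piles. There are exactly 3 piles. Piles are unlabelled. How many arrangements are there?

A partial list (first 12 by largest part):
16, 1, 1
15, 2, 1
14, 3, 1
14, 2, 2
13, 4, 1
13, 3, 2
12, 5, 1
12, 4, 2
12, 3, 3
11, 6, 1
11, 5, 2
11, 4, 3
…and 15 more, for 27 total.

27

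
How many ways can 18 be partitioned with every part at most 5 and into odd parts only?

Listing the qualifying partitions of 18:
5+5+5+3
5+5+5+1+1+1
5+5+3+3+1+1
5+5+3+1+1+1+1+1
5+5+1+1+1+1+1+1+1+1
5+3+3+3+3+1
5+3+3+3+1+1+1+1
5+3+3+1+1+1+1+1+1+1
5+3+1+1+1+1+1+1+1+1+1+1
5+1+1+1+1+1+1+1+1+1+1+1+1+1
3+3+3+3+3+3
3+3+3+3+3+1+1+1
3+3+3+3+1+1+1+1+1+1
3+3+3+1+1+1+1+1+1+1+1+1
3+3+1+1+1+1+1+1+1+1+1+1+1+1
3+1+1+1+1+1+1+1+1+1+1+1+1+1+1+1
1+1+1+1+1+1+1+1+1+1+1+1+1+1+1+1+1+1
Counting gives 17.

17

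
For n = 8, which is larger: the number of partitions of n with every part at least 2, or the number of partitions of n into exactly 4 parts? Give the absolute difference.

Partitions of 8 with every part at least 2: 7.
Partitions of 8 into exactly 4 parts: 5.
|7 − 5| = 2.

2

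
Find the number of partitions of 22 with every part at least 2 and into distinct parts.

There are too many to list fully; the first 12 (by largest part) are:
22
2, 20
3, 19
4, 18
5, 17
2, 3, 17
6, 16
2, 4, 16
7, 15
2, 5, 15
3, 4, 15
8, 14
…and 36 more, for 48 total.

48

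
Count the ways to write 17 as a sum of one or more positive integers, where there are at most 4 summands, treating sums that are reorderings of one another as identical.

72

Systematic enumeration (by largest part, then next-largest, …) yields 72.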